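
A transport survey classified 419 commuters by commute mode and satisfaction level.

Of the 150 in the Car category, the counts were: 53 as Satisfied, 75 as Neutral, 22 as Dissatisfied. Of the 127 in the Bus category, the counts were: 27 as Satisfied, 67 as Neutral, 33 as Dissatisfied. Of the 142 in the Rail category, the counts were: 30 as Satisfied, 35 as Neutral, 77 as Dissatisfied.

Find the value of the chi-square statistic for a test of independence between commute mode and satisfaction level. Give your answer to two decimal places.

61.20

Row totals: 150, 127, 142. Column totals: 110, 177, 132. Grand total N = 419.
Expected counts (row total × column total / N):
  Car, Satisfied: 150×110/419 = 39.379
  Car, Neutral: 150×177/419 = 63.365
  Car, Dissatisfied: 150×132/419 = 47.255
  Bus, Satisfied: 127×110/419 = 33.341
  Bus, Neutral: 127×177/419 = 53.649
  Bus, Dissatisfied: 127×132/419 = 40.010
  Rail, Satisfied: 142×110/419 = 37.279
  Rail, Neutral: 142×177/419 = 59.986
  Rail, Dissatisfied: 142×132/419 = 44.735
Contributions (O − E)²/E:
  (53 − 39.379)²/39.379 = 4.7114
  (75 − 63.365)²/63.365 = 2.1364
  (22 − 47.255)²/47.255 = 13.4973
  (27 − 33.341)²/33.341 = 1.2060
  (67 − 53.649)²/53.649 = 3.3225
  (33 − 40.010)²/40.010 = 1.2282
  (30 − 37.279)²/37.279 = 1.4213
  (35 − 59.986)²/59.986 = 10.4074
  (77 − 44.735)²/44.735 = 23.2710
χ² = 4.7114 + 2.1364 + 13.4973 + 1.2060 + 3.3225 + 1.2282 + 1.4213 + 10.4074 + 23.2710 = 61.20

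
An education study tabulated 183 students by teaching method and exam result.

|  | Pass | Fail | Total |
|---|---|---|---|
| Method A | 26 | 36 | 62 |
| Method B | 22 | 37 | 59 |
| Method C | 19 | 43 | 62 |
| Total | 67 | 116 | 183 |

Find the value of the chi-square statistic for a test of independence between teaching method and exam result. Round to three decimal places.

Grand total N = 183.
Expected counts (row total × column total / N):
  Method A, Pass: 62×67/183 = 22.6995
  Method A, Fail: 62×116/183 = 39.3005
  Method B, Pass: 59×67/183 = 21.6011
  Method B, Fail: 59×116/183 = 37.3989
  Method C, Pass: 62×67/183 = 22.6995
  Method C, Fail: 62×116/183 = 39.3005
Contributions (O − E)²/E:
  (26 − 22.6995)²/22.6995 = 0.4799
  (36 − 39.3005)²/39.3005 = 0.2772
  (22 − 21.6011)²/21.6011 = 0.0074
  (37 − 37.3989)²/37.3989 = 0.0043
  (19 − 22.6995)²/22.6995 = 0.6029
  (43 − 39.3005)²/39.3005 = 0.3482
χ² = 0.4799 + 0.2772 + 0.0074 + 0.0043 + 0.6029 + 0.3482 = 1.720

1.720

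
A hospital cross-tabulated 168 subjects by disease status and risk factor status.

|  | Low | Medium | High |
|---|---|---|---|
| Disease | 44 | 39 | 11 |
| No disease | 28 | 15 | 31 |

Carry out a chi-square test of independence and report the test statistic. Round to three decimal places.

Row totals: 94, 74. Column totals: 72, 54, 42. Grand total N = 168.
Expected counts (row total × column total / N):
  Disease, Low: 94×72/168 = 40.2857
  Disease, Medium: 94×54/168 = 30.2143
  Disease, High: 94×42/168 = 23.5000
  No disease, Low: 74×72/168 = 31.7143
  No disease, Medium: 74×54/168 = 23.7857
  No disease, High: 74×42/168 = 18.5000
Contributions (O − E)²/E:
  (44 − 40.2857)²/40.2857 = 0.3425
  (39 − 30.2143)²/30.2143 = 2.5547
  (11 − 23.5000)²/23.5000 = 6.6489
  (28 − 31.7143)²/31.7143 = 0.4350
  (15 − 23.7857)²/23.7857 = 3.2452
  (31 − 18.5000)²/18.5000 = 8.4459
χ² = 0.3425 + 2.5547 + 6.6489 + 0.4350 + 3.2452 + 8.4459 = 21.672

21.672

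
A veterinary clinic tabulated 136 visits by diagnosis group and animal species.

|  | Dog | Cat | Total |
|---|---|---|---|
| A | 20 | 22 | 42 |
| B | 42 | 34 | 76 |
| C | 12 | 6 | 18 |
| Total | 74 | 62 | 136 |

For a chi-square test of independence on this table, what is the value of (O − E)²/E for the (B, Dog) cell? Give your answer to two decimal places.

Row total (B) = 76; column total (Dog) = 74; N = 136.
Expected count E = 76 × 74 / 136 = 41.353.
Contribution = (O − E)²/E = (42 − 41.353)² / 41.353 = 0.01.

0.01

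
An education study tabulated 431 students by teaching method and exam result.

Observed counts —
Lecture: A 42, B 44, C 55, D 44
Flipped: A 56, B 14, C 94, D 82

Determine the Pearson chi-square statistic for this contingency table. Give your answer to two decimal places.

31.18

Row totals: 185, 246. Column totals: 98, 58, 149, 126. Grand total N = 431.
Expected counts (row total × column total / N):
  Lecture, A: 185×98/431 = 42.0650
  Lecture, B: 185×58/431 = 24.8956
  Lecture, C: 185×149/431 = 63.9559
  Lecture, D: 185×126/431 = 54.0835
  Flipped, A: 246×98/431 = 55.9350
  Flipped, B: 246×58/431 = 33.1044
  Flipped, C: 246×149/431 = 85.0441
  Flipped, D: 246×126/431 = 71.9165
Contributions (O − E)²/E:
  (42 − 42.0650)²/42.0650 = 0.0001
  (44 − 24.8956)²/24.8956 = 14.6603
  (55 − 63.9559)²/63.9559 = 1.2541
  (44 − 54.0835)²/54.0835 = 1.8800
  (56 − 55.9350)²/55.9350 = 0.0001
  (14 − 33.1044)²/33.1044 = 11.0251
  (94 − 85.0441)²/85.0441 = 0.9431
  (82 − 71.9165)²/71.9165 = 1.4138
χ² = 0.0001 + 14.6603 + 1.2541 + 1.8800 + 0.0001 + 11.0251 + 0.9431 + 1.4138 = 31.18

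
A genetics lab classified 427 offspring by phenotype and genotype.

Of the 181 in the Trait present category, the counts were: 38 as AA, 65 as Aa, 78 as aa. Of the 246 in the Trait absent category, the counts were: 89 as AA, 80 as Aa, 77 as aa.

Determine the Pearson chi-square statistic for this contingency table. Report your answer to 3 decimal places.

12.432

Row totals: 181, 246. Column totals: 127, 145, 155. Grand total N = 427.
Expected counts (row total × column total / N):
  Trait present, AA: 181×127/427 = 53.8337
  Trait present, Aa: 181×145/427 = 61.4637
  Trait present, aa: 181×155/427 = 65.7026
  Trait absent, AA: 246×127/427 = 73.1663
  Trait absent, Aa: 246×145/427 = 83.5363
  Trait absent, aa: 246×155/427 = 89.2974
Contributions (O − E)²/E:
  (38 − 53.8337)²/53.8337 = 4.6570
  (65 − 61.4637)²/61.4637 = 0.2035
  (78 − 65.7026)²/65.7026 = 2.3017
  (89 − 73.1663)²/73.1663 = 3.4265
  (80 − 83.5363)²/83.5363 = 0.1497
  (77 − 89.2974)²/89.2974 = 1.6935
χ² = 4.6570 + 0.2035 + 2.3017 + 3.4265 + 0.1497 + 1.6935 = 12.432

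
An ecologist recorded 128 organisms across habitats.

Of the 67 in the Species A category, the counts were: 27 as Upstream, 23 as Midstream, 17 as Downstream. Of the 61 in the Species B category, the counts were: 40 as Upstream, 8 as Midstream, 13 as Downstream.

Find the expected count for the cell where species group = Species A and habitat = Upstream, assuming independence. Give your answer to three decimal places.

Row total (Species A) = 67; column total (Upstream) = 67; grand total N = 128.
Expected count = (row total × column total) / N = 67 × 67 / 128 = 35.070.

35.070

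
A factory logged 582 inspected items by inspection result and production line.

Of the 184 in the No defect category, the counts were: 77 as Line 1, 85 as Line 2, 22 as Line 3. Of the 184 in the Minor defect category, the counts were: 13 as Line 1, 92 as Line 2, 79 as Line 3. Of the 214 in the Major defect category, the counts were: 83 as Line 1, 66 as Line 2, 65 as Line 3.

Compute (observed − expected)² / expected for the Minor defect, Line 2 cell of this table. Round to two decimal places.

Row total (Minor defect) = 184; column total (Line 2) = 243; N = 582.
Expected count E = 184 × 243 / 582 = 76.825.
Contribution = (O − E)²/E = (92 − 76.825)² / 76.825 = 3.00.

3.00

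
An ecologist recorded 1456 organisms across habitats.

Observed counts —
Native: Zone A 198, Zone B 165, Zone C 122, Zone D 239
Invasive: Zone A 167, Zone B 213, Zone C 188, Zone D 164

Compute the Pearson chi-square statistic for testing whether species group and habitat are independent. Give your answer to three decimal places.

Row totals: 724, 732. Column totals: 365, 378, 310, 403. Grand total N = 1456.
Expected counts (row total × column total / N):
  Native, Zone A: 724×365/1456 = 181.4973
  Native, Zone B: 724×378/1456 = 187.9615
  Native, Zone C: 724×310/1456 = 154.1484
  Native, Zone D: 724×403/1456 = 200.3929
  Invasive, Zone A: 732×365/1456 = 183.5027
  Invasive, Zone B: 732×378/1456 = 190.0385
  Invasive, Zone C: 732×310/1456 = 155.8516
  Invasive, Zone D: 732×403/1456 = 202.6071
Contributions (O − E)²/E:
  (198 − 181.4973)²/181.4973 = 1.5005
  (165 − 187.9615)²/187.9615 = 2.8050
  (122 − 154.1484)²/154.1484 = 6.7047
  (239 − 200.3929)²/200.3929 = 7.4379
  (167 − 183.5027)²/183.5027 = 1.4841
  (213 − 190.0385)²/190.0385 = 2.7743
  (188 − 155.8516)²/155.8516 = 6.6314
  (164 − 202.6071)²/202.6071 = 7.3566
χ² = 1.5005 + 2.8050 + 6.7047 + 7.4379 + 1.4841 + 2.7743 + 6.6314 + 7.3566 = 36.695

36.695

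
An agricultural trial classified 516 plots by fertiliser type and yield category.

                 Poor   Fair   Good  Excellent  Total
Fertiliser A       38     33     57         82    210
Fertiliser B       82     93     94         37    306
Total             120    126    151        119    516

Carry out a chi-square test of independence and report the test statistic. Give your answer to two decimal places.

Grand total N = 516.
Expected counts (row total × column total / N):
  Fertiliser A, Poor: 210×120/516 = 48.837
  Fertiliser A, Fair: 210×126/516 = 51.279
  Fertiliser A, Good: 210×151/516 = 61.453
  Fertiliser A, Excellent: 210×119/516 = 48.430
  Fertiliser B, Poor: 306×120/516 = 71.163
  Fertiliser B, Fair: 306×126/516 = 74.721
  Fertiliser B, Good: 306×151/516 = 89.547
  Fertiliser B, Excellent: 306×119/516 = 70.570
Contributions (O − E)²/E:
  (38 − 48.837)²/48.837 = 2.4047
  (33 − 51.279)²/51.279 = 6.5158
  (57 − 61.453)²/61.453 = 0.3227
  (82 − 48.430)²/48.430 = 23.2696
  (82 − 71.163)²/71.163 = 1.6503
  (93 − 74.721)²/74.721 = 4.4716
  (94 − 89.547)²/89.547 = 0.2214
  (37 − 70.570)²/70.570 = 15.9692
χ² = 2.4047 + 6.5158 + 0.3227 + 23.2696 + 1.6503 + 4.4716 + 0.2214 + 15.9692 = 54.83

54.83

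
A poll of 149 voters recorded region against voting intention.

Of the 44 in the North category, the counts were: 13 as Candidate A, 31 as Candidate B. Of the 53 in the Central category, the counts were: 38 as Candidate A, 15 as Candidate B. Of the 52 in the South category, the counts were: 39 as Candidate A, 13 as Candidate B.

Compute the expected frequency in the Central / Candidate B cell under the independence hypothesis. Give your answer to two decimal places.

Row total (Central) = 53; column total (Candidate B) = 59; grand total N = 149.
Expected count = (row total × column total) / N = 53 × 59 / 149 = 20.99.

20.99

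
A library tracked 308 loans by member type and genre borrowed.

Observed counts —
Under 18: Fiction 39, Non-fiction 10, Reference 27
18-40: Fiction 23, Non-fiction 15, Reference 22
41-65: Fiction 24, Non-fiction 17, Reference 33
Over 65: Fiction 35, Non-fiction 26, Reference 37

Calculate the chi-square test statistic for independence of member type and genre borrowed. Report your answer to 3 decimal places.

Row totals: 76, 60, 74, 98. Column totals: 121, 68, 119. Grand total N = 308.
Expected counts (row total × column total / N):
  Under 18, Fiction: 76×121/308 = 29.8571
  Under 18, Non-fiction: 76×68/308 = 16.7792
  Under 18, Reference: 76×119/308 = 29.3636
  18-40, Fiction: 60×121/308 = 23.5714
  18-40, Non-fiction: 60×68/308 = 13.2468
  18-40, Reference: 60×119/308 = 23.1818
  41-65, Fiction: 74×121/308 = 29.0714
  41-65, Non-fiction: 74×68/308 = 16.3377
  41-65, Reference: 74×119/308 = 28.5909
  Over 65, Fiction: 98×121/308 = 38.5000
  Over 65, Non-fiction: 98×68/308 = 21.6364
  Over 65, Reference: 98×119/308 = 37.8636
Contributions (O − E)²/E:
  (39 − 29.8571)²/29.8571 = 2.7998
  (10 − 16.7792)²/16.7792 = 2.7390
  (27 − 29.3636)²/29.3636 = 0.1903
  (23 − 23.5714)²/23.5714 = 0.0139
  (15 − 13.2468)²/13.2468 = 0.2320
  (22 − 23.1818)²/23.1818 = 0.0602
  (24 − 29.0714)²/29.0714 = 0.8847
  (17 − 16.3377)²/16.3377 = 0.0268
  (33 − 28.5909)²/28.5909 = 0.6799
  (35 − 38.5000)²/38.5000 = 0.3182
  (26 − 21.6364)²/21.6364 = 0.8800
  (37 − 37.8636)²/37.8636 = 0.0197
χ² = 2.7998 + 2.7390 + 0.1903 + 0.0139 + 0.2320 + 0.0602 + 0.8847 + 0.0268 + 0.6799 + 0.3182 + 0.8800 + 0.0197 = 8.845

8.845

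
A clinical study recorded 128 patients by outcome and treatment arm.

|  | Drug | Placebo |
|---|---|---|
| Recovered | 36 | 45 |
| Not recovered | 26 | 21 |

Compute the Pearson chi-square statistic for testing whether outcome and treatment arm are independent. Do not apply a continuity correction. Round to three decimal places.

1.408

Row totals: 81, 47. Column totals: 62, 66. Grand total N = 128.
Expected counts (row total × column total / N):
  Recovered, Drug: 81×62/128 = 39.2344
  Recovered, Placebo: 81×66/128 = 41.7656
  Not recovered, Drug: 47×62/128 = 22.7656
  Not recovered, Placebo: 47×66/128 = 24.2344
Contributions (O − E)²/E:
  (36 − 39.2344)²/39.2344 = 0.2666
  (45 − 41.7656)²/41.7656 = 0.2505
  (26 − 22.7656)²/22.7656 = 0.4595
  (21 − 24.2344)²/24.2344 = 0.4317
χ² = 0.2666 + 0.2505 + 0.4595 + 0.4317 = 1.408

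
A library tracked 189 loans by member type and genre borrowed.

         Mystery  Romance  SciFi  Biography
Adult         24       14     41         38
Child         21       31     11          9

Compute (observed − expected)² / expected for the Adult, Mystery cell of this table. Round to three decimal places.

0.534

Row total (Adult) = 117; column total (Mystery) = 45; N = 189.
Expected count E = 117 × 45 / 189 = 27.8571.
Contribution = (O − E)²/E = (24 − 27.8571)² / 27.8571 = 0.534.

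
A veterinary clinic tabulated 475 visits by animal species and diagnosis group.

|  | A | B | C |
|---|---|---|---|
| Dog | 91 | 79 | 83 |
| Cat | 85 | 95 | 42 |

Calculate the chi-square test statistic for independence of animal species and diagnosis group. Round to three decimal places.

13.157

Row totals: 253, 222. Column totals: 176, 174, 125. Grand total N = 475.
Expected counts (row total × column total / N):
  Dog, A: 253×176/475 = 93.7432
  Dog, B: 253×174/475 = 92.6779
  Dog, C: 253×125/475 = 66.5789
  Cat, A: 222×176/475 = 82.2568
  Cat, B: 222×174/475 = 81.3221
  Cat, C: 222×125/475 = 58.4211
Contributions (O − E)²/E:
  (91 − 93.7432)²/93.7432 = 0.0803
  (79 − 92.6779)²/92.6779 = 2.0187
  (83 − 66.5789)²/66.5789 = 4.0501
  (85 − 82.2568)²/82.2568 = 0.0915
  (95 − 81.3221)²/81.3221 = 2.3005
  (42 − 58.4211)²/58.4211 = 4.6157
χ² = 0.0803 + 2.0187 + 4.0501 + 0.0915 + 2.3005 + 4.6157 = 13.157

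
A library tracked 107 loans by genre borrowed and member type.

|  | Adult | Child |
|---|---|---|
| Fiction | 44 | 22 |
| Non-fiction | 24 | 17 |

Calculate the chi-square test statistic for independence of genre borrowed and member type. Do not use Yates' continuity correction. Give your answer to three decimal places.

Row totals: 66, 41. Column totals: 68, 39. Grand total N = 107.
Expected counts (row total × column total / N):
  Fiction, Adult: 66×68/107 = 41.9439
  Fiction, Child: 66×39/107 = 24.0561
  Non-fiction, Adult: 41×68/107 = 26.0561
  Non-fiction, Child: 41×39/107 = 14.9439
Contributions (O − E)²/E:
  (44 − 41.9439)²/41.9439 = 0.1008
  (22 − 24.0561)²/24.0561 = 0.1757
  (24 − 26.0561)²/26.0561 = 0.1622
  (17 − 14.9439)²/14.9439 = 0.2829
χ² = 0.1008 + 0.1757 + 0.1622 + 0.2829 = 0.722

0.722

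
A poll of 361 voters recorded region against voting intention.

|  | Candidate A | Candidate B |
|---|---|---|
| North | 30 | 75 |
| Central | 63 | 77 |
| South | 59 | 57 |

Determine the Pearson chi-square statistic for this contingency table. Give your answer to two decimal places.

12.02

Row totals: 105, 140, 116. Column totals: 152, 209. Grand total N = 361.
Expected counts (row total × column total / N):
  North, Candidate A: 105×152/361 = 44.211
  North, Candidate B: 105×209/361 = 60.789
  Central, Candidate A: 140×152/361 = 58.947
  Central, Candidate B: 140×209/361 = 81.053
  South, Candidate A: 116×152/361 = 48.842
  South, Candidate B: 116×209/361 = 67.158
Contributions (O − E)²/E:
  (30 − 44.211)²/44.211 = 4.5679
  (75 − 60.789)²/60.789 = 3.3222
  (63 − 58.947)²/58.947 = 0.2787
  (77 − 81.053)²/81.053 = 0.2027
  (59 − 48.842)²/48.842 = 2.1126
  (57 − 67.158)²/67.158 = 1.5365
χ² = 4.5679 + 3.3222 + 0.2787 + 0.2027 + 2.1126 + 1.5365 = 12.02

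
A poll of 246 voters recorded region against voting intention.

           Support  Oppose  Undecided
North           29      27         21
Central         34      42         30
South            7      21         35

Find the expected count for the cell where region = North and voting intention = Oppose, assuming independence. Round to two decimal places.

28.17

Row total (North) = 77; column total (Oppose) = 90; grand total N = 246.
Expected count = (row total × column total) / N = 77 × 90 / 246 = 28.17.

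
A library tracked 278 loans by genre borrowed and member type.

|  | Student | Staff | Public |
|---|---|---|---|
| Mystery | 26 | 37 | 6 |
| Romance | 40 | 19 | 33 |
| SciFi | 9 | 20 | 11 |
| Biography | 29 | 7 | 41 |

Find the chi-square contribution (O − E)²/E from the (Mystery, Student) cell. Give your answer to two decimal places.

0.00

Row total (Mystery) = 69; column total (Student) = 104; N = 278.
Expected count E = 69 × 104 / 278 = 25.813.
Contribution = (O − E)²/E = (26 − 25.813)² / 25.813 = 0.00.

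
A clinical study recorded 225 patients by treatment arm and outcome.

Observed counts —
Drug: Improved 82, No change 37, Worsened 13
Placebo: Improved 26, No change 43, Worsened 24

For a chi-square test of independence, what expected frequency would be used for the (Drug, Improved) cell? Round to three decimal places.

63.360

Row total (Drug) = 132; column total (Improved) = 108; grand total N = 225.
Expected count = (row total × column total) / N = 132 × 108 / 225 = 63.360.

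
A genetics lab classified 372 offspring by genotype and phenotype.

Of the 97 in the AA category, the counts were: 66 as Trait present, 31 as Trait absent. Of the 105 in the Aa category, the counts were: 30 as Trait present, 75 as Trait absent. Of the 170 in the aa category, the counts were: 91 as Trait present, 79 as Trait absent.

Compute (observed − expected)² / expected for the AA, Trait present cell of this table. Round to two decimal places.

Row total (AA) = 97; column total (Trait present) = 187; N = 372.
Expected count E = 97 × 187 / 372 = 48.761.
Contribution = (O − E)²/E = (66 − 48.761)² / 48.761 = 6.09.

6.09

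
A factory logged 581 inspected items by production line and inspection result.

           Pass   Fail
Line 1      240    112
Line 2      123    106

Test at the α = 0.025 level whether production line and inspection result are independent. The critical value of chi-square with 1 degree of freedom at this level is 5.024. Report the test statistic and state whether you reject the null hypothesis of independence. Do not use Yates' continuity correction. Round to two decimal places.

12.39; reject H₀

Row totals: 352, 229. Column totals: 363, 218. Grand total N = 581.
Expected counts (row total × column total / N):
  Line 1, Pass: 352×363/581 = 219.924
  Line 1, Fail: 352×218/581 = 132.076
  Line 2, Pass: 229×363/581 = 143.076
  Line 2, Fail: 229×218/581 = 85.924
Contributions (O − E)²/E:
  (240 − 219.924)²/219.924 = 1.8327
  (112 − 132.076)²/132.076 = 3.0516
  (123 − 143.076)²/143.076 = 2.8170
  (106 − 85.924)²/85.924 = 4.6907
χ² = 1.8327 + 3.0516 + 2.8170 + 4.6907 = 12.39
df = (2−1)(2−1) = 1. Since 12.39 > 5.024, reject the null hypothesis of independence at α = 0.025.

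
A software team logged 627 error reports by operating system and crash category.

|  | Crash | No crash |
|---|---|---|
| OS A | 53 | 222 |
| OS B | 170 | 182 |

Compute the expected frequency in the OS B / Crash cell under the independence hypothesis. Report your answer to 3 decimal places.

125.193

Row total (OS B) = 352; column total (Crash) = 223; grand total N = 627.
Expected count = (row total × column total) / N = 352 × 223 / 627 = 125.193.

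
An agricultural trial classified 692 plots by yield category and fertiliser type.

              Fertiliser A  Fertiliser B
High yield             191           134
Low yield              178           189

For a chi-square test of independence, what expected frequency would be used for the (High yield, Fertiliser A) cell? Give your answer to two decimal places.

173.30

Row total (High yield) = 325; column total (Fertiliser A) = 369; grand total N = 692.
Expected count = (row total × column total) / N = 325 × 369 / 692 = 173.30.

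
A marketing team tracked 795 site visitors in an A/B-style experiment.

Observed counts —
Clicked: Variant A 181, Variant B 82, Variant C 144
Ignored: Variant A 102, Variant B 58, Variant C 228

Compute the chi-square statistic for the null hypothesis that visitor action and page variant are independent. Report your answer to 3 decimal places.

44.706

Row totals: 407, 388. Column totals: 283, 140, 372. Grand total N = 795.
Expected counts (row total × column total / N):
  Clicked, Variant A: 407×283/795 = 144.88176
  Clicked, Variant B: 407×140/795 = 71.67296
  Clicked, Variant C: 407×372/795 = 190.44528
  Ignored, Variant A: 388×283/795 = 138.11824
  Ignored, Variant B: 388×140/795 = 68.32704
  Ignored, Variant C: 388×372/795 = 181.55472
Contributions (O − E)²/E:
  (181 − 144.88176)²/144.88176 = 9.0041
  (82 − 71.67296)²/71.67296 = 1.4880
  (144 − 190.44528)²/190.44528 = 11.3269
  (102 − 138.11824)²/138.11824 = 9.4450
  (58 − 68.32704)²/68.32704 = 1.5608
  (228 − 181.55472)²/181.55472 = 11.8816
χ² = 9.0041 + 1.4880 + 11.3269 + 9.4450 + 1.5608 + 11.8816 = 44.706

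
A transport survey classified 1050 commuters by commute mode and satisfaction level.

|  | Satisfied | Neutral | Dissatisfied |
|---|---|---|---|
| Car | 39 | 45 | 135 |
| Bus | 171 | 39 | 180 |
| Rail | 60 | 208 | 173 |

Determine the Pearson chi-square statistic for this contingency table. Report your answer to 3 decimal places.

Row totals: 219, 390, 441. Column totals: 270, 292, 488. Grand total N = 1050.
Expected counts (row total × column total / N):
  Car, Satisfied: 219×270/1050 = 56.31429
  Car, Neutral: 219×292/1050 = 60.90286
  Car, Dissatisfied: 219×488/1050 = 101.78286
  Bus, Satisfied: 390×270/1050 = 100.28571
  Bus, Neutral: 390×292/1050 = 108.45714
  Bus, Dissatisfied: 390×488/1050 = 181.25714
  Rail, Satisfied: 441×270/1050 = 113.40000
  Rail, Neutral: 441×292/1050 = 122.64000
  Rail, Dissatisfied: 441×488/1050 = 204.96000
Contributions (O − E)²/E:
  (39 − 56.31429)²/56.31429 = 5.3234
  (45 − 60.90286)²/60.90286 = 4.1525
  (135 − 101.78286)²/101.78286 = 10.8405
  (171 − 100.28571)²/100.28571 = 49.8626
  (39 − 108.45714)²/108.45714 = 44.4811
  (180 − 181.25714)²/181.25714 = 0.0087
  (60 − 113.40000)²/113.40000 = 25.1460
  (208 − 122.64000)²/122.64000 = 59.4123
  (173 − 204.96000)²/204.96000 = 4.9836
χ² = 5.3234 + 4.1525 + 10.8405 + 49.8626 + 44.4811 + 0.0087 + 25.1460 + 59.4123 + 4.9836 = 204.211

204.211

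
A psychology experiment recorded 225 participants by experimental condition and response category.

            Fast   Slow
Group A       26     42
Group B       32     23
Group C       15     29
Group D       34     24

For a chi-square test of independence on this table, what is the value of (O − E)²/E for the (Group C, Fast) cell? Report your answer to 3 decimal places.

Row total (Group C) = 44; column total (Fast) = 107; N = 225.
Expected count E = 44 × 107 / 225 = 20.9244.
Contribution = (O − E)²/E = (15 − 20.9244)² / 20.9244 = 1.677.

1.677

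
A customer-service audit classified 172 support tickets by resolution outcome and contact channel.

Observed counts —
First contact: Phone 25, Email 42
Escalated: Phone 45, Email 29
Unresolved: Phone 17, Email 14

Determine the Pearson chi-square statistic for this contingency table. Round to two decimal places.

Row totals: 67, 74, 31. Column totals: 87, 85. Grand total N = 172.
Expected counts (row total × column total / N):
  First contact, Phone: 67×87/172 = 33.890
  First contact, Email: 67×85/172 = 33.110
  Escalated, Phone: 74×87/172 = 37.430
  Escalated, Email: 74×85/172 = 36.570
  Unresolved, Phone: 31×87/172 = 15.680
  Unresolved, Email: 31×85/172 = 15.320
Contributions (O − E)²/E:
  (25 − 33.890)²/33.890 = 2.3320
  (42 − 33.110)²/33.110 = 2.3870
  (45 − 37.430)²/37.430 = 1.5310
  (29 − 36.570)²/36.570 = 1.5670
  (17 − 15.680)²/15.680 = 0.1111
  (14 − 15.320)²/15.320 = 0.1137
χ² = 2.3320 + 2.3870 + 1.5310 + 1.5670 + 0.1111 + 0.1137 = 8.04

8.04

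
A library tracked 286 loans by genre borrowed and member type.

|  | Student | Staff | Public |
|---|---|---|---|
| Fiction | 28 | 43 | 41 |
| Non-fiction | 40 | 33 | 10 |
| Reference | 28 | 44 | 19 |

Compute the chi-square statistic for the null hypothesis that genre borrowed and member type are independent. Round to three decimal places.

Row totals: 112, 83, 91. Column totals: 96, 120, 70. Grand total N = 286.
Expected counts (row total × column total / N):
  Fiction, Student: 112×96/286 = 37.5944
  Fiction, Staff: 112×120/286 = 46.9930
  Fiction, Public: 112×70/286 = 27.4126
  Non-fiction, Student: 83×96/286 = 27.8601
  Non-fiction, Staff: 83×120/286 = 34.8252
  Non-fiction, Public: 83×70/286 = 20.3147
  Reference, Student: 91×96/286 = 30.5455
  Reference, Staff: 91×120/286 = 38.1818
  Reference, Public: 91×70/286 = 22.2727
Contributions (O − E)²/E:
  (28 − 37.5944)²/37.5944 = 2.4486
  (43 − 46.9930)²/46.9930 = 0.3393
  (41 − 27.4126)²/27.4126 = 6.7348
  (40 − 27.8601)²/27.8601 = 5.2899
  (33 − 34.8252)²/34.8252 = 0.0957
  (10 − 20.3147)²/20.3147 = 5.2372
  (28 − 30.5455)²/30.5455 = 0.2121
  (44 − 38.1818)²/38.1818 = 0.8866
  (19 − 22.2727)²/22.2727 = 0.4809
χ² = 2.4486 + 0.3393 + 6.7348 + 5.2899 + 0.0957 + 5.2372 + 0.2121 + 0.8866 + 0.4809 = 21.725

21.725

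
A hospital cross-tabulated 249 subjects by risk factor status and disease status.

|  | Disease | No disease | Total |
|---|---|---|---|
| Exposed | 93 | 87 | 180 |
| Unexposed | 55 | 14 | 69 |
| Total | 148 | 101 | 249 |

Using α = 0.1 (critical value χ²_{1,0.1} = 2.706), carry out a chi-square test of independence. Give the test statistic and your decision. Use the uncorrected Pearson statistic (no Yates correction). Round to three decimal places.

Grand total N = 249.
Expected counts (row total × column total / N):
  Exposed, Disease: 180×148/249 = 106.9880
  Exposed, No disease: 180×101/249 = 73.0120
  Unexposed, Disease: 69×148/249 = 41.0120
  Unexposed, No disease: 69×101/249 = 27.9880
Contributions (O − E)²/E:
  (93 − 106.9880)²/106.9880 = 1.8288
  (87 − 73.0120)²/73.0120 = 2.6799
  (55 − 41.0120)²/41.0120 = 4.7709
  (14 − 27.9880)²/27.9880 = 6.9910
χ² = 1.8288 + 2.6799 + 4.7709 + 6.9910 = 16.271
df = (2−1)(2−1) = 1. Since 16.271 > 2.706, reject the null hypothesis of independence at α = 0.1.

16.271; reject H₀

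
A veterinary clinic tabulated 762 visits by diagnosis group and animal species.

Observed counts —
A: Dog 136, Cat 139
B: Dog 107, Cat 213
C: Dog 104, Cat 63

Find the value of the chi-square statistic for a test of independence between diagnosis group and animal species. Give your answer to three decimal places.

Row totals: 275, 320, 167. Column totals: 347, 415. Grand total N = 762.
Expected counts (row total × column total / N):
  A, Dog: 275×347/762 = 125.2297
  A, Cat: 275×415/762 = 149.7703
  B, Dog: 320×347/762 = 145.7218
  B, Cat: 320×415/762 = 174.2782
  C, Dog: 167×347/762 = 76.0486
  C, Cat: 167×415/762 = 90.9514
Contributions (O − E)²/E:
  (136 − 125.2297)²/125.2297 = 0.9263
  (139 − 149.7703)²/149.7703 = 0.7745
  (107 − 145.7218)²/145.7218 = 10.2893
  (213 − 174.2782)²/174.2782 = 8.6034
  (104 − 76.0486)²/76.0486 = 10.2734
  (63 − 90.9514)²/90.9514 = 8.5901
χ² = 0.9263 + 0.7745 + 10.2893 + 8.6034 + 10.2734 + 8.5901 = 39.457

39.457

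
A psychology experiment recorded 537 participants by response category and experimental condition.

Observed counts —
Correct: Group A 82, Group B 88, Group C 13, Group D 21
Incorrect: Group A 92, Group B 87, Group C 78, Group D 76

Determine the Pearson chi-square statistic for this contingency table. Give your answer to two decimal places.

Row totals: 204, 333. Column totals: 174, 175, 91, 97. Grand total N = 537.
Expected counts (row total × column total / N):
  Correct, Group A: 204×174/537 = 66.101
  Correct, Group B: 204×175/537 = 66.480
  Correct, Group C: 204×91/537 = 34.570
  Correct, Group D: 204×97/537 = 36.849
  Incorrect, Group A: 333×174/537 = 107.899
  Incorrect, Group B: 333×175/537 = 108.520
  Incorrect, Group C: 333×91/537 = 56.430
  Incorrect, Group D: 333×97/537 = 60.151
Contributions (O − E)²/E:
  (82 − 66.101)²/66.101 = 3.8241
  (88 − 66.480)²/66.480 = 6.9662
  (13 − 34.570)²/34.570 = 13.4586
  (21 − 36.849)²/36.849 = 6.8168
  (92 − 107.899)²/107.899 = 2.3427
  (87 − 108.520)²/108.520 = 4.2675
  (78 − 56.430)²/56.430 = 8.2450
  (76 − 60.151)²/60.151 = 4.1760
χ² = 3.8241 + 6.9662 + 13.4586 + 6.8168 + 2.3427 + 4.2675 + 8.2450 + 4.1760 = 50.10

50.10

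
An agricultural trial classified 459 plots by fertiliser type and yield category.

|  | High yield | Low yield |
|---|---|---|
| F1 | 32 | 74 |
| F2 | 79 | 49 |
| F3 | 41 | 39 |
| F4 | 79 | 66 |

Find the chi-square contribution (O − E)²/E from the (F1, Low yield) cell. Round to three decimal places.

Row total (F1) = 106; column total (Low yield) = 228; N = 459.
Expected count E = 106 × 228 / 459 = 52.6536.
Contribution = (O − E)²/E = (74 − 52.6536)² / 52.6536 = 8.654.

8.654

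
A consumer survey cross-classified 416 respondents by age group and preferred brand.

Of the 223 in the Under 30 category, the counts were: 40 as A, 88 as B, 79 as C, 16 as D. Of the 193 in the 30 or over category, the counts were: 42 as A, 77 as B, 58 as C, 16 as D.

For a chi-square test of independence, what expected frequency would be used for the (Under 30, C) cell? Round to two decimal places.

73.44

Row total (Under 30) = 223; column total (C) = 137; grand total N = 416.
Expected count = (row total × column total) / N = 223 × 137 / 416 = 73.44.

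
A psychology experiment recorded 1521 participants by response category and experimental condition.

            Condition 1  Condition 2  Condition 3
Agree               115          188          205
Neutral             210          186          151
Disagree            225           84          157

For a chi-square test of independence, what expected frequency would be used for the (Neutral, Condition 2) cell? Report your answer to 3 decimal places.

Row total (Neutral) = 547; column total (Condition 2) = 458; grand total N = 1521.
Expected count = (row total × column total) / N = 547 × 458 / 1521 = 164.711.

164.711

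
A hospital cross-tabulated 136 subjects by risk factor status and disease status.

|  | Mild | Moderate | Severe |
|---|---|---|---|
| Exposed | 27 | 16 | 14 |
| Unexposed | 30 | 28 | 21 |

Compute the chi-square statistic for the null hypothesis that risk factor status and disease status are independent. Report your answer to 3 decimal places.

1.306

Row totals: 57, 79. Column totals: 57, 44, 35. Grand total N = 136.
Expected counts (row total × column total / N):
  Exposed, Mild: 57×57/136 = 23.8897
  Exposed, Moderate: 57×44/136 = 18.4412
  Exposed, Severe: 57×35/136 = 14.6691
  Unexposed, Mild: 79×57/136 = 33.1103
  Unexposed, Moderate: 79×44/136 = 25.5588
  Unexposed, Severe: 79×35/136 = 20.3309
Contributions (O − E)²/E:
  (27 − 23.8897)²/23.8897 = 0.4049
  (16 − 18.4412)²/18.4412 = 0.3232
  (14 − 14.6691)²/14.6691 = 0.0305
  (30 − 33.1103)²/33.1103 = 0.2922
  (28 − 25.5588)²/25.5588 = 0.2332
  (21 − 20.3309)²/20.3309 = 0.0220
χ² = 0.4049 + 0.3232 + 0.0305 + 0.2922 + 0.2332 + 0.0220 = 1.306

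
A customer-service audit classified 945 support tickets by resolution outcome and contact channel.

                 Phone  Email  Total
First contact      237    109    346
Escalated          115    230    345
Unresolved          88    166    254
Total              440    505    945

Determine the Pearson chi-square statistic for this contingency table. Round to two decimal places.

Grand total N = 945.
Expected counts (row total × column total / N):
  First contact, Phone: 346×440/945 = 161.1005
  First contact, Email: 346×505/945 = 184.8995
  Escalated, Phone: 345×440/945 = 160.6349
  Escalated, Email: 345×505/945 = 184.3651
  Unresolved, Phone: 254×440/945 = 118.2646
  Unresolved, Email: 254×505/945 = 135.7354
Contributions (O − E)²/E:
  (237 − 161.1005)²/161.1005 = 35.7586
  (109 − 184.8995)²/184.8995 = 31.1560
  (115 − 160.6349)²/160.6349 = 12.9645
  (230 − 184.3651)²/184.3651 = 11.2958
  (88 − 118.2646)²/118.2646 = 7.7449
  (166 − 135.7354)²/135.7354 = 6.7480
χ² = 35.7586 + 31.1560 + 12.9645 + 11.2958 + 7.7449 + 6.7480 = 105.67

105.67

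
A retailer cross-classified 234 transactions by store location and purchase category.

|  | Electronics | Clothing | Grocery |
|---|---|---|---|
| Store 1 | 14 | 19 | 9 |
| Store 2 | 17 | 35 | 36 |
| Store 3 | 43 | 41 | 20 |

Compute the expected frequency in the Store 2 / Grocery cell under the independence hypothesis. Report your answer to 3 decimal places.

Row total (Store 2) = 88; column total (Grocery) = 65; grand total N = 234.
Expected count = (row total × column total) / N = 88 × 65 / 234 = 24.444.

24.444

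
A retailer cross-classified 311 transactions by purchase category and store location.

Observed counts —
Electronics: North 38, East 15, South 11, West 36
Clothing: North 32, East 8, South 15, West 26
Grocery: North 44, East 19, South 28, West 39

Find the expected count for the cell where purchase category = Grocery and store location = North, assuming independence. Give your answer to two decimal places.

47.65

Row total (Grocery) = 130; column total (North) = 114; grand total N = 311.
Expected count = (row total × column total) / N = 130 × 114 / 311 = 47.65.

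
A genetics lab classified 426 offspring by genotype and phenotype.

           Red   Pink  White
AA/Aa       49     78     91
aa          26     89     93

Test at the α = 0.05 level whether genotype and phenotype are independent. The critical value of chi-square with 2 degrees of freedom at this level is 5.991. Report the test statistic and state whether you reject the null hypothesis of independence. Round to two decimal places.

7.57; reject H₀

Row totals: 218, 208. Column totals: 75, 167, 184. Grand total N = 426.
Expected counts (row total × column total / N):
  AA/Aa, Red: 218×75/426 = 38.380
  AA/Aa, Pink: 218×167/426 = 85.460
  AA/Aa, White: 218×184/426 = 94.160
  aa, Red: 208×75/426 = 36.620
  aa, Pink: 208×167/426 = 81.540
  aa, White: 208×184/426 = 89.840
Contributions (O − E)²/E:
  (49 − 38.380)²/38.380 = 2.9386
  (78 − 85.460)²/85.460 = 0.6512
  (91 − 94.160)²/94.160 = 0.1060
  (26 − 36.620)²/36.620 = 3.0799
  (89 − 81.540)²/81.540 = 0.6825
  (93 − 89.840)²/89.840 = 0.1111
χ² = 2.9386 + 0.6512 + 0.1060 + 3.0799 + 0.6825 + 0.1111 = 7.57
df = (2−1)(3−1) = 2. Since 7.57 > 5.991, reject the null hypothesis of independence at α = 0.05.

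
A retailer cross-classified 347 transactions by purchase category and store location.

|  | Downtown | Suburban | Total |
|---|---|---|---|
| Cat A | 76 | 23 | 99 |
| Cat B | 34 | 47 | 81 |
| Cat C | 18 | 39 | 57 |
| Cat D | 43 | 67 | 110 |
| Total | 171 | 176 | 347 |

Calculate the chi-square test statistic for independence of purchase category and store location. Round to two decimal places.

43.37

Grand total N = 347.
Expected counts (row total × column total / N):
  Cat A, Downtown: 99×171/347 = 48.787
  Cat A, Suburban: 99×176/347 = 50.213
  Cat B, Downtown: 81×171/347 = 39.916
  Cat B, Suburban: 81×176/347 = 41.084
  Cat C, Downtown: 57×171/347 = 28.089
  Cat C, Suburban: 57×176/347 = 28.911
  Cat D, Downtown: 110×171/347 = 54.207
  Cat D, Suburban: 110×176/347 = 55.793
Contributions (O − E)²/E:
  (76 − 48.787)²/48.787 = 15.1792
  (23 − 50.213)²/50.213 = 14.7481
  (34 − 39.916)²/39.916 = 0.8768
  (47 − 41.084)²/41.084 = 0.8519
  (18 − 28.089)²/28.089 = 3.6238
  (39 − 28.911)²/28.911 = 3.5207
  (43 − 54.207)²/54.207 = 2.3170
  (67 − 55.793)²/55.793 = 2.2511
χ² = 15.1792 + 14.7481 + 0.8768 + 0.8519 + 3.6238 + 3.5207 + 2.3170 + 2.2511 = 43.37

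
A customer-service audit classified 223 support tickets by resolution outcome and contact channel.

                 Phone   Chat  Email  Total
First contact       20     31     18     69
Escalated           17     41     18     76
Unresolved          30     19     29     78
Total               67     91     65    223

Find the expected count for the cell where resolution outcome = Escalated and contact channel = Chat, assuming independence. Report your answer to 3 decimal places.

31.013

Row total (Escalated) = 76; column total (Chat) = 91; grand total N = 223.
Expected count = (row total × column total) / N = 76 × 91 / 223 = 31.013.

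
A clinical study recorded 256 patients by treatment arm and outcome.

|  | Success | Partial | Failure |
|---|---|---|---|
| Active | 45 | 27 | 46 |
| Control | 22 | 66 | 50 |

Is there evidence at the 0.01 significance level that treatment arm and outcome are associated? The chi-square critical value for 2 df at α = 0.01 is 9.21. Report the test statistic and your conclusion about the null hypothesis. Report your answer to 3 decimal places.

Row totals: 118, 138. Column totals: 67, 93, 96. Grand total N = 256.
Expected counts (row total × column total / N):
  Active, Success: 118×67/256 = 30.8828
  Active, Partial: 118×93/256 = 42.8672
  Active, Failure: 118×96/256 = 44.2500
  Control, Success: 138×67/256 = 36.1172
  Control, Partial: 138×93/256 = 50.1328
  Control, Failure: 138×96/256 = 51.7500
Contributions (O − E)²/E:
  (45 − 30.8828)²/30.8828 = 6.4533
  (27 − 42.8672)²/42.8672 = 5.8732
  (46 − 44.2500)²/44.2500 = 0.0692
  (22 − 36.1172)²/36.1172 = 5.5180
  (66 − 50.1328)²/50.1328 = 5.0220
  (50 − 51.7500)²/51.7500 = 0.0592
χ² = 6.4533 + 5.8732 + 0.0692 + 5.5180 + 5.0220 + 0.0592 = 22.995
df = (2−1)(3−1) = 2. Since 22.995 > 9.21, reject the null hypothesis of independence at α = 0.01.

22.995; reject H₀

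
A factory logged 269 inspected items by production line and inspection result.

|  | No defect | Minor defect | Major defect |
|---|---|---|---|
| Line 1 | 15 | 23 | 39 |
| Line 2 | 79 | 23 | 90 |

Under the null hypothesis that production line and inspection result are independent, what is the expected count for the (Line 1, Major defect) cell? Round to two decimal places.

36.93

Row total (Line 1) = 77; column total (Major defect) = 129; grand total N = 269.
Expected count = (row total × column total) / N = 77 × 129 / 269 = 36.93.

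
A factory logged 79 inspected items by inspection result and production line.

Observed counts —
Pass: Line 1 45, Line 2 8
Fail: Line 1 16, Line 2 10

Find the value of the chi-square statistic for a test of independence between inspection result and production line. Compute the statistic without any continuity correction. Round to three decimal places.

Row totals: 53, 26. Column totals: 61, 18. Grand total N = 79.
Expected counts (row total × column total / N):
  Pass, Line 1: 53×61/79 = 40.92405
  Pass, Line 2: 53×18/79 = 12.07595
  Fail, Line 1: 26×61/79 = 20.07595
  Fail, Line 2: 26×18/79 = 5.92405
Contributions (O − E)²/E:
  (45 − 40.92405)²/40.92405 = 0.4060
  (8 − 12.07595)²/12.07595 = 1.3757
  (16 − 20.07595)²/20.07595 = 0.8275
  (10 − 5.92405)²/5.92405 = 2.8044
χ² = 0.4060 + 1.3757 + 0.8275 + 2.8044 = 5.414

5.414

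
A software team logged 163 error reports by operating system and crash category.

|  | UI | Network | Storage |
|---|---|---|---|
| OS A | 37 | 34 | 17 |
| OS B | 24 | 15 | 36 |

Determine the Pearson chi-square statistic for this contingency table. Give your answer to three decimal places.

Row totals: 88, 75. Column totals: 61, 49, 53. Grand total N = 163.
Expected counts (row total × column total / N):
  OS A, UI: 88×61/163 = 32.93252
  OS A, Network: 88×49/163 = 26.45399
  OS A, Storage: 88×53/163 = 28.61350
  OS B, UI: 75×61/163 = 28.06748
  OS B, Network: 75×49/163 = 22.54601
  OS B, Storage: 75×53/163 = 24.38650
Contributions (O − E)²/E:
  (37 − 32.93252)²/32.93252 = 0.5024
  (34 − 26.45399)²/26.45399 = 2.1525
  (17 − 28.61350)²/28.61350 = 4.7136
  (24 − 28.06748)²/28.06748 = 0.5895
  (15 − 22.54601)²/22.54601 = 2.5256
  (36 − 24.38650)²/24.38650 = 5.5307
χ² = 0.5024 + 2.1525 + 4.7136 + 0.5895 + 2.5256 + 5.5307 = 16.014

16.014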